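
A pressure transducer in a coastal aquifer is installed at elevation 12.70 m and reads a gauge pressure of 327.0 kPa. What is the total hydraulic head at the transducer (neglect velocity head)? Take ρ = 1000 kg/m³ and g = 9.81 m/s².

ψ = P/(ρg) = 327.0×1000 / (1000 × 9.81) = 33.33 m.
h = z + ψ = 12.70 + 33.33 = 46.03 m.

h ≈ 46.03 m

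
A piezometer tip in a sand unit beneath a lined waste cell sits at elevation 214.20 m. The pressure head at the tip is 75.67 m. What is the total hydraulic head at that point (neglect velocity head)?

h = z + ψ = 214.20 + 75.67 = 289.87 m.

h ≈ 289.87 m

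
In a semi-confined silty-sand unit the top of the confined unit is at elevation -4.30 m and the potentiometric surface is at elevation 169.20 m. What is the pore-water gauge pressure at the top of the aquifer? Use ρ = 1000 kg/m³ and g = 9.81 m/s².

P ≈ 1700 kPa

Pressure head at the aquifer top: ψ = h − z = 169.20 − (-4.30) = 173.50 m.
P = ρgψ = 1000 × 9.81 × 173.50 = 1702035 Pa ≈ 1700 kPa.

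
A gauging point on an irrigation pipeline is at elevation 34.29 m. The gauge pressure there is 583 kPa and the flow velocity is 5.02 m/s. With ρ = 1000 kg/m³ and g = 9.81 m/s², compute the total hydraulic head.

h ≈ 95.00 m

Pressure head ψ = P/(ρg) = 583×1000 / (1000 × 9.81) = 59.43 m.
Velocity head = v²/(2g) = 5.02² / (2 × 9.81) = 1.284 m.
h = z + ψ + v²/(2g) = 34.29 + 59.43 + 1.284 = 95.00 m.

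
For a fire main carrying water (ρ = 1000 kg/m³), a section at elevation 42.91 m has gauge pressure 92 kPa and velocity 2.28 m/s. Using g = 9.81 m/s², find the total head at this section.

Pressure head ψ = P/(ρg) = 92×1000 / (1000 × 9.81) = 9.38 m.
Velocity head = v²/(2g) = 2.28² / (2 × 9.81) = 0.265 m.
h = z + ψ + v²/(2g) = 42.91 + 9.38 + 0.265 = 52.55 m.

h ≈ 52.55 m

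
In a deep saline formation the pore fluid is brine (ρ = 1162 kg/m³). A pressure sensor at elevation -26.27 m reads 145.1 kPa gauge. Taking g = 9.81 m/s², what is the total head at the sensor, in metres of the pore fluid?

ψ = P/(ρg) = 145.1×1000 / (1162 × 9.81) = 12.73 m.
h = z + ψ = -26.27 + 12.73 = -13.54 m.

h ≈ -13.54 m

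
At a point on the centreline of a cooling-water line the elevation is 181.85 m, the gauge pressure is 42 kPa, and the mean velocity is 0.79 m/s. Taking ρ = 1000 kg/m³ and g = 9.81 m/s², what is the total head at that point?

h ≈ 186.16 m

Pressure head ψ = P/(ρg) = 42×1000 / (1000 × 9.81) = 4.28 m.
Velocity head = v²/(2g) = 0.79² / (2 × 9.81) = 0.032 m.
h = z + ψ + v²/(2g) = 181.85 + 4.28 + 0.032 = 186.16 m.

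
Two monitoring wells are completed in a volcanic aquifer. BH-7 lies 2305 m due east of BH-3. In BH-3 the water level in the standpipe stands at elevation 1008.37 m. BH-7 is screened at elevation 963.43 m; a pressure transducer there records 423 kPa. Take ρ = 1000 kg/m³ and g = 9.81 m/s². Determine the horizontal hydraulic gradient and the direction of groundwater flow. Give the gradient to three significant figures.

i ≈ 0.000790; groundwater flows toward the east

Total head at BH-3: h = 1008.37 m (water level in the piezometer is the total head).
Pressure head at BH-7: ψ = P/(ρg) = 423×1000 / (1000 × 9.81) = 43.12 m.
Total head at BH-7: h = z + ψ = 963.43 + 43.12 = 1006.55 m.
Head difference: h(BH-3) − h(BH-7) = 1008.37 − 1006.55 = 1.82 m.
Hydraulic gradient: i = |Δh| / L = 1.82 / 2305 = 0.000790.
Flow is from higher to lower head: from BH-3 toward BH-7, i.e. toward the east.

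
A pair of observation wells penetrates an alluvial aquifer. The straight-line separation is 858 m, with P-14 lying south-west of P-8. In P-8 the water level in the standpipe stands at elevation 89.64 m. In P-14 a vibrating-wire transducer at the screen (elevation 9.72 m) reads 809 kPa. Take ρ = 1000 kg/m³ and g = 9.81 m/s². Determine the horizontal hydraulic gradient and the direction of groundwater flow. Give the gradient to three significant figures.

Total head at P-8: h = 89.64 m (water level in the piezometer is the total head).
Pressure head at P-14: ψ = P/(ρg) = 809×1000 / (1000 × 9.81) = 82.47 m.
Total head at P-14: h = z + ψ = 9.72 + 82.47 = 92.19 m.
Head difference: h(P-8) − h(P-14) = 89.64 − 92.19 = -2.55 m.
Hydraulic gradient: i = |Δh| / L = 2.55 / 858 = 0.00297.
Flow is from higher to lower head: from P-14 toward P-8, i.e. toward the north-east.

i ≈ 0.00297; groundwater flows toward the north-east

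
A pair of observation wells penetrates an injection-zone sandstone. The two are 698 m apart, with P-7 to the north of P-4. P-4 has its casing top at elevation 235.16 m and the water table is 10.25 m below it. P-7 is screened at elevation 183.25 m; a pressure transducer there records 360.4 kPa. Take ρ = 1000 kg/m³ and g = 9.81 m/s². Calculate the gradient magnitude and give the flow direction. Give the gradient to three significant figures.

i ≈ 0.00705; groundwater flows toward the north

Total head at P-4: h = 235.16 − 10.25 = 224.91 m.
Pressure head at P-7: ψ = P/(ρg) = 360.4×1000 / (1000 × 9.81) = 36.74 m.
Total head at P-7: h = z + ψ = 183.25 + 36.74 = 219.99 m.
Head difference: h(P-4) − h(P-7) = 224.91 − 219.99 = 4.92 m.
Hydraulic gradient: i = |Δh| / L = 4.92 / 698 = 0.00705.
Flow is from higher to lower head: from P-4 toward P-7, i.e. toward the north.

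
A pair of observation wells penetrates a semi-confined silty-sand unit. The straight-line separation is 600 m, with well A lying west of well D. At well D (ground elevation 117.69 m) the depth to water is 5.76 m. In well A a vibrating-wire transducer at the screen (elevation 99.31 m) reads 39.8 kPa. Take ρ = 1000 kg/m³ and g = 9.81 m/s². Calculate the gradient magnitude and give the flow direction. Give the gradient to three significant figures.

i ≈ 0.0143; groundwater flows toward the west

Total head at well D: h = 117.69 − 5.76 = 111.93 m.
Pressure head at well A: ψ = P/(ρg) = 39.8×1000 / (1000 × 9.81) = 4.06 m.
Total head at well A: h = z + ψ = 99.31 + 4.06 = 103.37 m.
Head difference: h(well D) − h(well A) = 111.93 − 103.37 = 8.56 m.
Hydraulic gradient: i = |Δh| / L = 8.56 / 600 = 0.0143.
Flow is from higher to lower head: from well D toward well A, i.e. toward the west.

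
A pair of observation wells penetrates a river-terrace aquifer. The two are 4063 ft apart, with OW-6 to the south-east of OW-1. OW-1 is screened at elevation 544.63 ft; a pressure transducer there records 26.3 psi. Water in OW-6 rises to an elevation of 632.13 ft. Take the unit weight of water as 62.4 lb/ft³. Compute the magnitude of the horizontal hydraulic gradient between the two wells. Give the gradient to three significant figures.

i ≈ 0.00660

Pressure head at OW-1: ψ = 144·P/γ = 144 × 26.3 / 62.4 = 60.69 ft.
Total head at OW-1: h = z + ψ = 544.63 + 60.69 = 605.32 ft.
Total head at OW-6: h = 632.13 ft (water level in the piezometer is the total head).
Head difference: h(OW-1) − h(OW-6) = 605.32 − 632.13 = -26.81 ft.
Hydraulic gradient: i = |Δh| / L = 26.81 / 4063 = 0.00660.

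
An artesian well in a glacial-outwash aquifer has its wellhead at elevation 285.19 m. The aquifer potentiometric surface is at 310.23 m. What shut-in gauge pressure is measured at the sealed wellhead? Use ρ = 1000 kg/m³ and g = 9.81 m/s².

Head above the cap: Δh = 310.23 − 285.19 = 25.04 m.
P = ρgΔh = 1000 × 9.81 × 25.04 = 245642 Pa ≈ 246 kPa.

P ≈ 246 kPa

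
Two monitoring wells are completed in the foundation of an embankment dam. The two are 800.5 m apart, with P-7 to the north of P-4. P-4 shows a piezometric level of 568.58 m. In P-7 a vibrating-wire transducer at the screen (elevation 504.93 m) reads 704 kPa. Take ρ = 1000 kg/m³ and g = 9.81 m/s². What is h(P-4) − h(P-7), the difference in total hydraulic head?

Total head at P-4: h = 568.58 m (water level in the piezometer is the total head).
Pressure head at P-7: ψ = P/(ρg) = 704×1000 / (1000 × 9.81) = 71.76 m.
Total head at P-7: h = z + ψ = 504.93 + 71.76 = 576.69 m.
Head difference: h(P-4) − h(P-7) = 568.58 − 576.69 = -8.11 m.

Δh ≈ -8.11 m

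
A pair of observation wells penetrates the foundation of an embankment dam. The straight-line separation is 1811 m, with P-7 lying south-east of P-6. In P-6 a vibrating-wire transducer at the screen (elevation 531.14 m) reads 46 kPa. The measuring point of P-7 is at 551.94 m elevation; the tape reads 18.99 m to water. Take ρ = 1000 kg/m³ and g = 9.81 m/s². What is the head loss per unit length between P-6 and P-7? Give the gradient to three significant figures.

Pressure head at P-6: ψ = P/(ρg) = 46×1000 / (1000 × 9.81) = 4.69 m.
Total head at P-6: h = z + ψ = 531.14 + 4.69 = 535.83 m.
Total head at P-7: h = 551.94 − 18.99 = 532.95 m.
Head difference: h(P-6) − h(P-7) = 535.83 − 532.95 = 2.88 m.
Hydraulic gradient: i = |Δh| / L = 2.88 / 1811 = 0.00159.

i ≈ 0.00159 m/m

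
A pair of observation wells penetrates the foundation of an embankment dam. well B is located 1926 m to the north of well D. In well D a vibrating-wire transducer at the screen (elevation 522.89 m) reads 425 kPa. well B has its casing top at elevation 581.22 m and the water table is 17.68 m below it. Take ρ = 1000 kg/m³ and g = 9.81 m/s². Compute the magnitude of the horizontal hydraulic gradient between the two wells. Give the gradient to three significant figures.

i ≈ 0.00139

Pressure head at well D: ψ = P/(ρg) = 425×1000 / (1000 × 9.81) = 43.32 m.
Total head at well D: h = z + ψ = 522.89 + 43.32 = 566.21 m.
Total head at well B: h = 581.22 − 17.68 = 563.54 m.
Head difference: h(well D) − h(well B) = 566.21 − 563.54 = 2.67 m.
Hydraulic gradient: i = |Δh| / L = 2.67 / 1926 = 0.00139.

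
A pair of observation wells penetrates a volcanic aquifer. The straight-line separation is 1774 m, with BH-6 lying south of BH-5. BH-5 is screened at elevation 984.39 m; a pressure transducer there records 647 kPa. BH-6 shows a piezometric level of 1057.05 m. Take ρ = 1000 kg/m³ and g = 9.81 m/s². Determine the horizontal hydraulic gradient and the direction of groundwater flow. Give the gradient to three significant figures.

i ≈ 0.00378; groundwater flows toward the north

Pressure head at BH-5: ψ = P/(ρg) = 647×1000 / (1000 × 9.81) = 65.95 m.
Total head at BH-5: h = z + ψ = 984.39 + 65.95 = 1050.34 m.
Total head at BH-6: h = 1057.05 m (water level in the piezometer is the total head).
Head difference: h(BH-5) − h(BH-6) = 1050.34 − 1057.05 = -6.71 m.
Hydraulic gradient: i = |Δh| / L = 6.71 / 1774 = 0.00378.
Flow is from higher to lower head: from BH-6 toward BH-5, i.e. toward the north.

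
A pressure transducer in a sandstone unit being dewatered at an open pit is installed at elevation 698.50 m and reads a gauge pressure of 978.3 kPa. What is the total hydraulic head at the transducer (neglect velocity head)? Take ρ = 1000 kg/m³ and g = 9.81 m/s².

ψ = P/(ρg) = 978.3×1000 / (1000 × 9.81) = 99.72 m.
h = z + ψ = 698.50 + 99.72 = 798.22 m.

h ≈ 798.22 m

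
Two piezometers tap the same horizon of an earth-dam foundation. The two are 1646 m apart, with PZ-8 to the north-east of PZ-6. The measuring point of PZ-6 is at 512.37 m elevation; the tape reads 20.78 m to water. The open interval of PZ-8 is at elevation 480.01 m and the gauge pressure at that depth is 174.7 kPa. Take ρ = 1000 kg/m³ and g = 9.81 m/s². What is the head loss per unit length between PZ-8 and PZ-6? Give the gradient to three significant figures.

i ≈ 0.00378 m/m

Total head at PZ-6: h = 512.37 − 20.78 = 491.59 m.
Pressure head at PZ-8: ψ = P/(ρg) = 174.7×1000 / (1000 × 9.81) = 17.81 m.
Total head at PZ-8: h = z + ψ = 480.01 + 17.81 = 497.82 m.
Head difference: h(PZ-6) − h(PZ-8) = 491.59 − 497.82 = -6.23 m.
Hydraulic gradient: i = |Δh| / L = 6.23 / 1646 = 0.00378.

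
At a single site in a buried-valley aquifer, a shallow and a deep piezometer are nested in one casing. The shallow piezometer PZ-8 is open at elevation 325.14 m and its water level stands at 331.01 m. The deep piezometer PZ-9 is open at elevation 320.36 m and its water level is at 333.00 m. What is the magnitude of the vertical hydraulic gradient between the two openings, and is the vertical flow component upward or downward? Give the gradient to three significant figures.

Total head at PZ-8: h = 331.01 m (water level in the standpipe).
Total head at PZ-9: h = 333.00 m.
Δh = h(PZ-8) − h(PZ-9) = 331.01 − 333.00 = -1.99 m.
Vertical separation Δz = 325.14 − 320.36 = 4.78 m.
|i_v| = |Δh| / Δz = 1.99 / 4.78 = 0.416.
Head is higher in the deep piezometer, so vertical flow is upward (discharge condition).

|i_v| ≈ 0.416; vertical flow is upward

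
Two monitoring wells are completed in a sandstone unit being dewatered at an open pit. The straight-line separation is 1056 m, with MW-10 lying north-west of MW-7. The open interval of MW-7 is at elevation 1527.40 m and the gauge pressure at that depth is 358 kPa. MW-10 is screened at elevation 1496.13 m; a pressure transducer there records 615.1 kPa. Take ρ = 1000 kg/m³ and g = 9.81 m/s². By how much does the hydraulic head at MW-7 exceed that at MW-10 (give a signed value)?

Δh ≈ 5.06 m

Pressure head at MW-7: ψ = P/(ρg) = 358×1000 / (1000 × 9.81) = 36.49 m.
Total head at MW-7: h = z + ψ = 1527.40 + 36.49 = 1563.89 m.
Pressure head at MW-10: ψ = P/(ρg) = 615.1×1000 / (1000 × 9.81) = 62.70 m.
Total head at MW-10: h = z + ψ = 1496.13 + 62.70 = 1558.83 m.
Head difference: h(MW-7) − h(MW-10) = 1563.89 − 1558.83 = 5.06 m.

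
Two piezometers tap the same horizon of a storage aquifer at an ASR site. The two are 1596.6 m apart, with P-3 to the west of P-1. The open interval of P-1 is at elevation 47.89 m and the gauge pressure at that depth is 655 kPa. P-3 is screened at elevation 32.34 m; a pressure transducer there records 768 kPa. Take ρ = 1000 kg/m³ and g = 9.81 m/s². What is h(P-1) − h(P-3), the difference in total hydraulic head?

Δh ≈ 4.03 m

Pressure head at P-1: ψ = P/(ρg) = 655×1000 / (1000 × 9.81) = 66.77 m.
Total head at P-1: h = z + ψ = 47.89 + 66.77 = 114.66 m.
Pressure head at P-3: ψ = P/(ρg) = 768×1000 / (1000 × 9.81) = 78.29 m.
Total head at P-3: h = z + ψ = 32.34 + 78.29 = 110.63 m.
Head difference: h(P-1) − h(P-3) = 114.66 − 110.63 = 4.03 m.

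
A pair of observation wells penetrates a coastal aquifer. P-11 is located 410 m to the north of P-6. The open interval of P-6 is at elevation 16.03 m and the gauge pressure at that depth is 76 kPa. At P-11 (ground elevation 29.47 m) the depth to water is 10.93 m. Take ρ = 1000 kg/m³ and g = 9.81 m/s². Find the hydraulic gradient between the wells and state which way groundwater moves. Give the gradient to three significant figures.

Pressure head at P-6: ψ = P/(ρg) = 76×1000 / (1000 × 9.81) = 7.75 m.
Total head at P-6: h = z + ψ = 16.03 + 7.75 = 23.78 m.
Total head at P-11: h = 29.47 − 10.93 = 18.54 m.
Head difference: h(P-6) − h(P-11) = 23.78 − 18.54 = 5.24 m.
Hydraulic gradient: i = |Δh| / L = 5.24 / 410 = 0.0128.
Flow is from higher to lower head: from P-6 toward P-11, i.e. toward the north.

i ≈ 0.0128; groundwater flows toward the north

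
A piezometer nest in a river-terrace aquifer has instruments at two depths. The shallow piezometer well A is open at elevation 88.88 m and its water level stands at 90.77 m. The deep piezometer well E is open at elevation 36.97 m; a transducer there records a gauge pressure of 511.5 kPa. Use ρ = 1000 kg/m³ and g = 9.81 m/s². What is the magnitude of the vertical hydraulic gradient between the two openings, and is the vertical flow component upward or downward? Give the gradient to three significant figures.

|i_v| ≈ 0.0320; vertical flow is downward

Total head at well A: h = 90.77 m (water level in the standpipe).
Pressure head at well E: ψ = P/(ρg) = 511.5×1000 / (1000 × 9.81) = 52.14 m.
Total head at well E: h = z + ψ = 36.97 + 52.14 = 89.11 m.
Δh = h(well A) − h(well E) = 90.77 − 89.11 = 1.66 m.
Vertical separation Δz = 88.88 − 36.97 = 51.91 m.
|i_v| = |Δh| / Δz = 1.66 / 51.91 = 0.0320.
Head is higher in the shallow piezometer, so vertical flow is downward (recharge condition).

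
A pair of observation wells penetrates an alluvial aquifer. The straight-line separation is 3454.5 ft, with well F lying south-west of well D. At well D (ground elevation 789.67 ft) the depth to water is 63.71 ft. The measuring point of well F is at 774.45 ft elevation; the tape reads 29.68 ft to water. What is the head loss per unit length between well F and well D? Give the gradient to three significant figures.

Total head at well D: h = 789.67 − 63.71 = 725.96 ft.
Total head at well F: h = 774.45 − 29.68 = 744.77 ft.
Head difference: h(well D) − h(well F) = 725.96 − 744.77 = -18.81 ft.
Hydraulic gradient: i = |Δh| / L = 18.81 / 3454.5 = 0.00545.

i ≈ 0.00545 ft/ft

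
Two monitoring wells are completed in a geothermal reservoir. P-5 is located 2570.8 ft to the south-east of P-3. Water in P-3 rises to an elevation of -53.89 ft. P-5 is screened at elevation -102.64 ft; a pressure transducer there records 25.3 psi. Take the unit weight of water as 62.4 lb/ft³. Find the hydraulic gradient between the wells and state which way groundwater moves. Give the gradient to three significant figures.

i ≈ 0.00375; groundwater flows toward the north-west

Total head at P-3: h = -53.89 ft (water level in the piezometer is the total head).
Pressure head at P-5: ψ = 144·P/γ = 144 × 25.3 / 62.4 = 58.38 ft.
Total head at P-5: h = z + ψ = -102.64 + 58.38 = -44.26 ft.
Head difference: h(P-3) − h(P-5) = -53.89 − (-44.26) = -9.63 ft.
Hydraulic gradient: i = |Δh| / L = 9.63 / 2570.8 = 0.00375.
Flow is from higher to lower head: from P-5 toward P-3, i.e. toward the north-west.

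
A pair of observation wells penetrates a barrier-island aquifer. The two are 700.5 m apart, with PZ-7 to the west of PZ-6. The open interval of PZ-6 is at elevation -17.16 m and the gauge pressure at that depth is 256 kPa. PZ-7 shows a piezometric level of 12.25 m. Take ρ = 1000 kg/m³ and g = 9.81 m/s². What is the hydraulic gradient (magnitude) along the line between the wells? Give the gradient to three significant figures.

Pressure head at PZ-6: ψ = P/(ρg) = 256×1000 / (1000 × 9.81) = 26.10 m.
Total head at PZ-6: h = z + ψ = -17.16 + 26.10 = 8.94 m.
Total head at PZ-7: h = 12.25 m (water level in the piezometer is the total head).
Head difference: h(PZ-6) − h(PZ-7) = 8.94 − 12.25 = -3.31 m.
Hydraulic gradient: i = |Δh| / L = 3.31 / 700.5 = 0.00473.

i ≈ 0.00473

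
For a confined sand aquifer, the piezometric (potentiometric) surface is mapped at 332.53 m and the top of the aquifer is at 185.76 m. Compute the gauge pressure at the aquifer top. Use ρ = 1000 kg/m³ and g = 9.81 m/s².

Pressure head at the aquifer top: ψ = h − z = 332.53 − 185.76 = 146.77 m.
P = ρgψ = 1000 × 9.81 × 146.77 = 1439814 Pa ≈ 1440 kPa.

P ≈ 1440 kPa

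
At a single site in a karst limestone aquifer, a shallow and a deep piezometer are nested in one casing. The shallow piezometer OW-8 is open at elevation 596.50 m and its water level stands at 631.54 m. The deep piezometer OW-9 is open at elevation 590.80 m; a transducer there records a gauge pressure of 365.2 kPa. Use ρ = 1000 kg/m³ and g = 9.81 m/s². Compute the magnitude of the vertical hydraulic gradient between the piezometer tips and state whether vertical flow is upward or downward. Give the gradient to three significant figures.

Total head at OW-8: h = 631.54 m (water level in the standpipe).
Pressure head at OW-9: ψ = P/(ρg) = 365.2×1000 / (1000 × 9.81) = 37.23 m.
Total head at OW-9: h = z + ψ = 590.80 + 37.23 = 628.03 m.
Δh = h(OW-8) − h(OW-9) = 631.54 − 628.03 = 3.51 m.
Vertical separation Δz = 596.50 − 590.80 = 5.70 m.
|i_v| = |Δh| / Δz = 3.51 / 5.70 = 0.616.
Head is higher in the shallow piezometer, so vertical flow is downward (recharge condition).

|i_v| ≈ 0.616; vertical flow is downward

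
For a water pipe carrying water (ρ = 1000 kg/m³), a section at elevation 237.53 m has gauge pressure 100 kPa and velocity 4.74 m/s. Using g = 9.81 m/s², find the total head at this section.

Pressure head ψ = P/(ρg) = 100×1000 / (1000 × 9.81) = 10.19 m.
Velocity head = v²/(2g) = 4.74² / (2 × 9.81) = 1.145 m.
h = z + ψ + v²/(2g) = 237.53 + 10.19 + 1.145 = 248.87 m.

h ≈ 248.87 m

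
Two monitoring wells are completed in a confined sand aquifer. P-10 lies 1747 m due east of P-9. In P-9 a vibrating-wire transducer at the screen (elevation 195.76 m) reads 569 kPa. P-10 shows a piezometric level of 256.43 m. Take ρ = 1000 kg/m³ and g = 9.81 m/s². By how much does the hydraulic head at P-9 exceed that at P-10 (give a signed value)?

Pressure head at P-9: ψ = P/(ρg) = 569×1000 / (1000 × 9.81) = 58.00 m.
Total head at P-9: h = z + ψ = 195.76 + 58.00 = 253.76 m.
Total head at P-10: h = 256.43 m (water level in the piezometer is the total head).
Head difference: h(P-9) − h(P-10) = 253.76 − 256.43 = -2.67 m.

Δh ≈ -2.67 m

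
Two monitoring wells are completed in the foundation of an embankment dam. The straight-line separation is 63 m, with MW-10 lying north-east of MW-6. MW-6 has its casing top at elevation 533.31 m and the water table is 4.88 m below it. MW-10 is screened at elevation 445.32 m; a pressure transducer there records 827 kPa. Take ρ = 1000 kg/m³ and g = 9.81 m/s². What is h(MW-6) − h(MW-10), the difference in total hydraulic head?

Δh ≈ -1.19 m

Total head at MW-6: h = 533.31 − 4.88 = 528.43 m.
Pressure head at MW-10: ψ = P/(ρg) = 827×1000 / (1000 × 9.81) = 84.30 m.
Total head at MW-10: h = z + ψ = 445.32 + 84.30 = 529.62 m.
Head difference: h(MW-6) − h(MW-10) = 528.43 − 529.62 = -1.19 m.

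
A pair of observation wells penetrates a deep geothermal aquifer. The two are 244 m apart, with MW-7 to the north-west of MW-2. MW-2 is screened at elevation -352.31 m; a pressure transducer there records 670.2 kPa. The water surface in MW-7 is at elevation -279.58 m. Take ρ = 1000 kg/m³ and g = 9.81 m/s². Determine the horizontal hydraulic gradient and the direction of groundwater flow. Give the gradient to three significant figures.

Pressure head at MW-2: ψ = P/(ρg) = 670.2×1000 / (1000 × 9.81) = 68.32 m.
Total head at MW-2: h = z + ψ = -352.31 + 68.32 = -283.99 m.
Total head at MW-7: h = -279.58 m (water level in the piezometer is the total head).
Head difference: h(MW-2) − h(MW-7) = -283.99 − (-279.58) = -4.41 m.
Hydraulic gradient: i = |Δh| / L = 4.41 / 244 = 0.0181.
Flow is from higher to lower head: from MW-7 toward MW-2, i.e. toward the south-east.

i ≈ 0.0181; groundwater flows toward the south-east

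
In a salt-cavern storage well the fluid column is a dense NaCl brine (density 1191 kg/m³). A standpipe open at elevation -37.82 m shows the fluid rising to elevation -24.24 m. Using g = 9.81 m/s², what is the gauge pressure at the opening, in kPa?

Pressure head ψ = h − z = -24.24 − (-37.82) = 13.58 m.
P = ρgψ = 1191 × 9.81 × 13.58 = 158665 Pa ≈ 159 kPa.

P ≈ 159 kPa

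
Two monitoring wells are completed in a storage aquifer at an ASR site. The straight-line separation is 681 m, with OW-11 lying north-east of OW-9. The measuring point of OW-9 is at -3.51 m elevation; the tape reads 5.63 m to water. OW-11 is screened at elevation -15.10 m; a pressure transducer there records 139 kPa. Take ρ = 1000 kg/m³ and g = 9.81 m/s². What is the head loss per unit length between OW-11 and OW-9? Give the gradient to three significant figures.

Total head at OW-9: h = -3.51 − 5.63 = -9.14 m.
Pressure head at OW-11: ψ = P/(ρg) = 139×1000 / (1000 × 9.81) = 14.17 m.
Total head at OW-11: h = z + ψ = -15.10 + 14.17 = -0.93 m.
Head difference: h(OW-9) − h(OW-11) = -9.14 − (-0.93) = -8.21 m.
Hydraulic gradient: i = |Δh| / L = 8.21 / 681 = 0.0121.

i ≈ 0.0121 m/m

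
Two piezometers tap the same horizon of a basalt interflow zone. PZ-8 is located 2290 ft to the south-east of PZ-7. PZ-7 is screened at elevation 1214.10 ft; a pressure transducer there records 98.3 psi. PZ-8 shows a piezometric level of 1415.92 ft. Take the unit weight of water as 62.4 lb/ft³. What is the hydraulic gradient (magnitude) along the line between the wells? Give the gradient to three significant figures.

Pressure head at PZ-7: ψ = 144·P/γ = 144 × 98.3 / 62.4 = 226.85 ft.
Total head at PZ-7: h = z + ψ = 1214.10 + 226.85 = 1440.95 ft.
Total head at PZ-8: h = 1415.92 ft (water level in the piezometer is the total head).
Head difference: h(PZ-7) − h(PZ-8) = 1440.95 − 1415.92 = 25.03 ft.
Hydraulic gradient: i = |Δh| / L = 25.03 / 2290 = 0.0109.

i ≈ 0.0109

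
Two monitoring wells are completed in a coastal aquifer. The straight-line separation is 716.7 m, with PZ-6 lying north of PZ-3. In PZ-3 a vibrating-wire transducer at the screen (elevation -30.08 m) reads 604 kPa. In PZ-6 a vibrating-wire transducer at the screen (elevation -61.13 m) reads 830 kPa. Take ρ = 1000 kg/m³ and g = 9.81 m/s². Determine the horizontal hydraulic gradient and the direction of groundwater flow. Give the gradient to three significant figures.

i ≈ 0.0112; groundwater flows toward the north

Pressure head at PZ-3: ψ = P/(ρg) = 604×1000 / (1000 × 9.81) = 61.57 m.
Total head at PZ-3: h = z + ψ = -30.08 + 61.57 = 31.49 m.
Pressure head at PZ-6: ψ = P/(ρg) = 830×1000 / (1000 × 9.81) = 84.61 m.
Total head at PZ-6: h = z + ψ = -61.13 + 84.61 = 23.48 m.
Head difference: h(PZ-3) − h(PZ-6) = 31.49 − 23.48 = 8.01 m.
Hydraulic gradient: i = |Δh| / L = 8.01 / 716.7 = 0.0112.
Flow is from higher to lower head: from PZ-3 toward PZ-6, i.e. toward the north.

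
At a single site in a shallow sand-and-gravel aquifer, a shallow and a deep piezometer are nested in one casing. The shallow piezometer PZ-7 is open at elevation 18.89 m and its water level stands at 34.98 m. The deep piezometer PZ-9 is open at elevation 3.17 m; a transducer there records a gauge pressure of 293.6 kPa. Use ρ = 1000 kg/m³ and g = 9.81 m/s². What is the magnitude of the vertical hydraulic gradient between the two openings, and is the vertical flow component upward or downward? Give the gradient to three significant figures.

Total head at PZ-7: h = 34.98 m (water level in the standpipe).
Pressure head at PZ-9: ψ = P/(ρg) = 293.6×1000 / (1000 × 9.81) = 29.93 m.
Total head at PZ-9: h = z + ψ = 3.17 + 29.93 = 33.10 m.
Δh = h(PZ-7) − h(PZ-9) = 34.98 − 33.10 = 1.88 m.
Vertical separation Δz = 18.89 − 3.17 = 15.72 m.
|i_v| = |Δh| / Δz = 1.88 / 15.72 = 0.120.
Head is higher in the shallow piezometer, so vertical flow is downward (recharge condition).

|i_v| ≈ 0.120; vertical flow is downward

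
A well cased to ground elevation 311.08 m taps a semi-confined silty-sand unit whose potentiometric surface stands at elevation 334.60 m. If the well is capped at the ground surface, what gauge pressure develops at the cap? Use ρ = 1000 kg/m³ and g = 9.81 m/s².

Head above the cap: Δh = 334.60 − 311.08 = 23.52 m.
P = ρgΔh = 1000 × 9.81 × 23.52 = 230731 Pa ≈ 231 kPa.

P ≈ 231 kPa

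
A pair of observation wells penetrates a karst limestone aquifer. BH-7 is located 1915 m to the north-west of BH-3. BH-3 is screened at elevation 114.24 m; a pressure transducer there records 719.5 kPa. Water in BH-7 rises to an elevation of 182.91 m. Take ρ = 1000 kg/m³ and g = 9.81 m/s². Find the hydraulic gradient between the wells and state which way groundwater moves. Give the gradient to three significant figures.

Pressure head at BH-3: ψ = P/(ρg) = 719.5×1000 / (1000 × 9.81) = 73.34 m.
Total head at BH-3: h = z + ψ = 114.24 + 73.34 = 187.58 m.
Total head at BH-7: h = 182.91 m (water level in the piezometer is the total head).
Head difference: h(BH-3) − h(BH-7) = 187.58 − 182.91 = 4.67 m.
Hydraulic gradient: i = |Δh| / L = 4.67 / 1915 = 0.00244.
Flow is from higher to lower head: from BH-3 toward BH-7, i.e. toward the north-west.

i ≈ 0.00244; groundwater flows toward the north-west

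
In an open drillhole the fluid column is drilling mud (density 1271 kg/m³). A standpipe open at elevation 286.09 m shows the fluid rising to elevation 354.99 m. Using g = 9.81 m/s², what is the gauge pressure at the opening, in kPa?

P ≈ 859 kPa

Pressure head ψ = h − z = 354.99 − 286.09 = 68.90 m.
P = ρgψ = 1271 × 9.81 × 68.90 = 859080 Pa ≈ 859 kPa.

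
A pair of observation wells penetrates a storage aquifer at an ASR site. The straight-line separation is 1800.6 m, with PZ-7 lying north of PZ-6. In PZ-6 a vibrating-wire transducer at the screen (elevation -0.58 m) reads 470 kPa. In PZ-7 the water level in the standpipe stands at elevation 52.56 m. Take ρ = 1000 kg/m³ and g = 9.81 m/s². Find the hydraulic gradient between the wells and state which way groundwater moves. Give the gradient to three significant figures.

Pressure head at PZ-6: ψ = P/(ρg) = 470×1000 / (1000 × 9.81) = 47.91 m.
Total head at PZ-6: h = z + ψ = -0.58 + 47.91 = 47.33 m.
Total head at PZ-7: h = 52.56 m (water level in the piezometer is the total head).
Head difference: h(PZ-6) − h(PZ-7) = 47.33 − 52.56 = -5.23 m.
Hydraulic gradient: i = |Δh| / L = 5.23 / 1800.6 = 0.00290.
Flow is from higher to lower head: from PZ-7 toward PZ-6, i.e. toward the south.

i ≈ 0.00290; groundwater flows toward the south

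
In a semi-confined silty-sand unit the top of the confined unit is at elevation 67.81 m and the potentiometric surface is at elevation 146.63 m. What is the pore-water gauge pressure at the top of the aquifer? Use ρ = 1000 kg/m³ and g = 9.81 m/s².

P ≈ 773 kPa

Pressure head at the aquifer top: ψ = h − z = 146.63 − 67.81 = 78.82 m.
P = ρgψ = 1000 × 9.81 × 78.82 = 773224 Pa ≈ 773 kPa.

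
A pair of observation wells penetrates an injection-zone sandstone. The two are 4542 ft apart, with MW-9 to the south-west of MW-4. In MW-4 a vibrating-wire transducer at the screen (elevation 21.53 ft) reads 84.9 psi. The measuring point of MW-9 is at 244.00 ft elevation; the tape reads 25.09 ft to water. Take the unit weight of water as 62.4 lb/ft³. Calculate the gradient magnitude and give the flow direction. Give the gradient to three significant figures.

i ≈ 0.000321; groundwater flows toward the north-east

Pressure head at MW-4: ψ = 144·P/γ = 144 × 84.9 / 62.4 = 195.92 ft.
Total head at MW-4: h = z + ψ = 21.53 + 195.92 = 217.45 ft.
Total head at MW-9: h = 244.00 − 25.09 = 218.91 ft.
Head difference: h(MW-4) − h(MW-9) = 217.45 − 218.91 = -1.46 ft.
Hydraulic gradient: i = |Δh| / L = 1.46 / 4542 = 0.000321.
Flow is from higher to lower head: from MW-9 toward MW-4, i.e. toward the north-east.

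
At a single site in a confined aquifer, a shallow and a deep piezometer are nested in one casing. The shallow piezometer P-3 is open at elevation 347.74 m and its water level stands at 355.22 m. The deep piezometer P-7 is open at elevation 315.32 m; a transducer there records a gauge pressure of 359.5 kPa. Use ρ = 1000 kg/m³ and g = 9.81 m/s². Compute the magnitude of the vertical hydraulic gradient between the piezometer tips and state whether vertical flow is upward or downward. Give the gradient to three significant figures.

Total head at P-3: h = 355.22 m (water level in the standpipe).
Pressure head at P-7: ψ = P/(ρg) = 359.5×1000 / (1000 × 9.81) = 36.65 m.
Total head at P-7: h = z + ψ = 315.32 + 36.65 = 351.97 m.
Δh = h(P-3) − h(P-7) = 355.22 − 351.97 = 3.25 m.
Vertical separation Δz = 347.74 − 315.32 = 32.42 m.
|i_v| = |Δh| / Δz = 3.25 / 32.42 = 0.100.
Head is higher in the shallow piezometer, so vertical flow is downward (recharge condition).

|i_v| ≈ 0.100; vertical flow is downward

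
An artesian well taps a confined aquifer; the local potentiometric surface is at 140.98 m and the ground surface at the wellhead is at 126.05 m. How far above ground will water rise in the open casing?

Water rises to the potentiometric surface, so the rise above ground = 140.98 − 126.05 = 14.93 m.

≈ 14.93 m above ground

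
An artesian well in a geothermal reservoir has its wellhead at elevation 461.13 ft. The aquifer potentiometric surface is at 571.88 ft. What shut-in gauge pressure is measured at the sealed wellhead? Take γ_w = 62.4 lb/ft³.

P ≈ 48.0 psi

Head above the cap: Δh = 571.88 − 461.13 = 110.75 ft.
P = γΔh/144 = 62.4 × 110.75 / 144 = 48.0 psi.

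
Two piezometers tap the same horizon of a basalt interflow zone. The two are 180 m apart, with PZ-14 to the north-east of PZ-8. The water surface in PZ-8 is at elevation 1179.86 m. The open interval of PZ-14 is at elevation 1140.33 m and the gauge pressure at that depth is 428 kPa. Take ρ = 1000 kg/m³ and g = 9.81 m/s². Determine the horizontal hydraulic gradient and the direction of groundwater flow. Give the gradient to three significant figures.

i ≈ 0.0228; groundwater flows toward the south-west

Total head at PZ-8: h = 1179.86 m (water level in the piezometer is the total head).
Pressure head at PZ-14: ψ = P/(ρg) = 428×1000 / (1000 × 9.81) = 43.63 m.
Total head at PZ-14: h = z + ψ = 1140.33 + 43.63 = 1183.96 m.
Head difference: h(PZ-8) − h(PZ-14) = 1179.86 − 1183.96 = -4.10 m.
Hydraulic gradient: i = |Δh| / L = 4.10 / 180 = 0.0228.
Flow is from higher to lower head: from PZ-14 toward PZ-8, i.e. toward the south-west.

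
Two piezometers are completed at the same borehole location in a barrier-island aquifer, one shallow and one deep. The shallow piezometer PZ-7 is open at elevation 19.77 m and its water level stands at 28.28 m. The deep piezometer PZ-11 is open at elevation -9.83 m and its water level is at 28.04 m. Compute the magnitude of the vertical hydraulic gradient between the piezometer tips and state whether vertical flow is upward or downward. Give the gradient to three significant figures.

Total head at PZ-7: h = 28.28 m (water level in the standpipe).
Total head at PZ-11: h = 28.04 m.
Δh = h(PZ-7) − h(PZ-11) = 28.28 − 28.04 = 0.24 m.
Vertical separation Δz = 19.77 − (-9.83) = 29.60 m.
|i_v| = |Δh| / Δz = 0.24 / 29.60 = 0.00811.
Head is higher in the shallow piezometer, so vertical flow is downward (recharge condition).

|i_v| ≈ 0.00811; vertical flow is downward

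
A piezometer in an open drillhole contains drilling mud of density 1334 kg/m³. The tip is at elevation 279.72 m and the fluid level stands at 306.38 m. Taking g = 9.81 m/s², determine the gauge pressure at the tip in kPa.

P ≈ 349 kPa

Pressure head ψ = h − z = 306.38 − 279.72 = 26.66 m.
P = ρgψ = 1334 × 9.81 × 26.66 = 348887 Pa ≈ 349 kPa.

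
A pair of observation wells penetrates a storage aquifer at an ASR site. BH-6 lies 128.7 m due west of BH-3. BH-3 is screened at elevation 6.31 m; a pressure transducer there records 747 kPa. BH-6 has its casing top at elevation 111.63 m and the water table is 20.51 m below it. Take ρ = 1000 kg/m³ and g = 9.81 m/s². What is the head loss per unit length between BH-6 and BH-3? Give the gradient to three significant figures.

Pressure head at BH-3: ψ = P/(ρg) = 747×1000 / (1000 × 9.81) = 76.15 m.
Total head at BH-3: h = z + ψ = 6.31 + 76.15 = 82.46 m.
Total head at BH-6: h = 111.63 − 20.51 = 91.12 m.
Head difference: h(BH-3) − h(BH-6) = 82.46 − 91.12 = -8.66 m.
Hydraulic gradient: i = |Δh| / L = 8.66 / 128.7 = 0.0673.

i ≈ 0.0673 m/m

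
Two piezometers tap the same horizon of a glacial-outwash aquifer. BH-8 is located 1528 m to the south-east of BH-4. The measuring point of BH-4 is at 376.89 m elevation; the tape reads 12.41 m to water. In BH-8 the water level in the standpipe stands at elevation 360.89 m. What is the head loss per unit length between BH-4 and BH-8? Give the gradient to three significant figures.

Total head at BH-4: h = 376.89 − 12.41 = 364.48 m.
Total head at BH-8: h = 360.89 m (water level in the piezometer is the total head).
Head difference: h(BH-4) − h(BH-8) = 364.48 − 360.89 = 3.59 m.
Hydraulic gradient: i = |Δh| / L = 3.59 / 1528 = 0.00235.

i ≈ 0.00235 m/m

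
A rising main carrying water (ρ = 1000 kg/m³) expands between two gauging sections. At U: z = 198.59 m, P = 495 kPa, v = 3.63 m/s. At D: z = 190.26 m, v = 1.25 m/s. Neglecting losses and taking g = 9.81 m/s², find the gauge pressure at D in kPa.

P₂ ≈ 583 kPa

Pressure head at U: ψ₁ = P₁/(ρg) = 495×1000 / (1000 × 9.81) = 50.46 m.
Velocity heads: v₁²/2g = 3.63²/19.62 = 0.672 m; v₂²/2g = 1.25²/19.62 = 0.080 m.
Total head H = z₁ + ψ₁ + v₁²/2g = 198.59 + 50.46 + 0.672 = 249.72 m.
ψ₂ = H − z₂ − v₂²/2g = 249.72 − 190.26 − 0.080 = 59.38 m.
P₂ = ρgψ₂ = 1000 × 9.81 × 59.38 ≈ 583 kPa.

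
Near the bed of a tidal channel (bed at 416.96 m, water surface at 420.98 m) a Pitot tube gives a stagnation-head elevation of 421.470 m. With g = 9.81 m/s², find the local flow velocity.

Near the bed, under hydrostatic conditions, the piezometric head (z + ψ) equals the free-surface elevation, 420.98 m.
Velocity head = total − piezometric = 421.470 − 420.98 = 0.490 m.
v = √(2g·h_v) = √(2 × 9.81 × 0.490) = 3.10 m/s.

v ≈ 3.10 m/s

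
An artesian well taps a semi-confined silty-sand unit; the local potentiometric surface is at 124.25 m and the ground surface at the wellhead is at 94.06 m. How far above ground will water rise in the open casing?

Water rises to the potentiometric surface, so the rise above ground = 124.25 − 94.06 = 30.19 m.

≈ 30.19 m above ground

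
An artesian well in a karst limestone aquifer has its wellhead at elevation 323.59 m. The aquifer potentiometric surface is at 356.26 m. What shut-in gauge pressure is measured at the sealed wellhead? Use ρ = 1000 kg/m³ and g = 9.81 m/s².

Head above the cap: Δh = 356.26 − 323.59 = 32.67 m.
P = ρgΔh = 1000 × 9.81 × 32.67 = 320493 Pa ≈ 320 kPa.

P ≈ 320 kPa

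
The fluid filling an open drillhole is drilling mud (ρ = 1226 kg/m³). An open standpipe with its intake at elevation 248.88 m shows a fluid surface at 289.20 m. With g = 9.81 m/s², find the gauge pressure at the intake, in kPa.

P ≈ 485 kPa

Pressure head ψ = h − z = 289.20 − 248.88 = 40.32 m.
P = ρgψ = 1226 × 9.81 × 40.32 = 484931 Pa ≈ 485 kPa.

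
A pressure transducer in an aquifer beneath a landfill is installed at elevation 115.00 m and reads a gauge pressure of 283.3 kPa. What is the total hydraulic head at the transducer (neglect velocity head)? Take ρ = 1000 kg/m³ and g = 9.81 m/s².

ψ = P/(ρg) = 283.3×1000 / (1000 × 9.81) = 28.88 m.
h = z + ψ = 115.00 + 28.88 = 143.88 m.

h ≈ 143.88 m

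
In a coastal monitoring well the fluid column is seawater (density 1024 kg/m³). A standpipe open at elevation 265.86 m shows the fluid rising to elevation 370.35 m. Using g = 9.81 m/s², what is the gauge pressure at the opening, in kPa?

P ≈ 1050 kPa

Pressure head ψ = h − z = 370.35 − 265.86 = 104.49 m.
P = ρgψ = 1024 × 9.81 × 104.49 = 1049648 Pa ≈ 1050 kPa.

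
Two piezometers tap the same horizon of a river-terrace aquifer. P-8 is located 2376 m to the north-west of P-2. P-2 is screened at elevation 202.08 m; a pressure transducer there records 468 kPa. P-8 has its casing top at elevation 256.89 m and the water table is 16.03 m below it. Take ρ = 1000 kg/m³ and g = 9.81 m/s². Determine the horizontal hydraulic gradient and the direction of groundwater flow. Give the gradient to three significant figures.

Pressure head at P-2: ψ = P/(ρg) = 468×1000 / (1000 × 9.81) = 47.71 m.
Total head at P-2: h = z + ψ = 202.08 + 47.71 = 249.79 m.
Total head at P-8: h = 256.89 − 16.03 = 240.86 m.
Head difference: h(P-2) − h(P-8) = 249.79 − 240.86 = 8.93 m.
Hydraulic gradient: i = |Δh| / L = 8.93 / 2376 = 0.00376.
Flow is from higher to lower head: from P-2 toward P-8, i.e. toward the north-west.

i ≈ 0.00376; groundwater flows toward the north-west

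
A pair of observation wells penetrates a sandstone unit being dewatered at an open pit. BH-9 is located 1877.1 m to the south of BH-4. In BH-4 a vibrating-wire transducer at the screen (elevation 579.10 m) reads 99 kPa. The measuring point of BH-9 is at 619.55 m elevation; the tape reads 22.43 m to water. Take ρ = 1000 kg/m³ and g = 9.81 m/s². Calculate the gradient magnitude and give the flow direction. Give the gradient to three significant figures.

i ≈ 0.00422; groundwater flows toward the north

Pressure head at BH-4: ψ = P/(ρg) = 99×1000 / (1000 × 9.81) = 10.09 m.
Total head at BH-4: h = z + ψ = 579.10 + 10.09 = 589.19 m.
Total head at BH-9: h = 619.55 − 22.43 = 597.12 m.
Head difference: h(BH-4) − h(BH-9) = 589.19 − 597.12 = -7.93 m.
Hydraulic gradient: i = |Δh| / L = 7.93 / 1877.1 = 0.00422.
Flow is from higher to lower head: from BH-9 toward BH-4, i.e. toward the north.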